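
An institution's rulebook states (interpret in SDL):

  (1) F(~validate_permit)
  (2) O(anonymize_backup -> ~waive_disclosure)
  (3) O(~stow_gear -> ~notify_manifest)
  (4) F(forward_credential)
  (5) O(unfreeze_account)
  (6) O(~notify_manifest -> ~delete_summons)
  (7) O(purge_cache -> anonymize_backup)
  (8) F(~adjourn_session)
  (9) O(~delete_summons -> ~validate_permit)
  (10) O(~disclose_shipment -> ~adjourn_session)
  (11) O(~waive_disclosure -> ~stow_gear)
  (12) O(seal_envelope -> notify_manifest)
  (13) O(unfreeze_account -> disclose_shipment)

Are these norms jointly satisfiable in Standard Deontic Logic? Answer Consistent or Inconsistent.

Premise 10 is O(~disclose_shipment -> ~adjourn_session), but O(~disclose_shipment) is not derivable from the premises, so it does not yield O(~adjourn_session).
So O(~adjourn_session) is not derivable, and the apparent clash with O(adjourn_session) does not arise.
A world satisfying every obligation exists (e.g. adjourn_session=true, anonymize_backup=false, delete_summons=true, disclose_shipment=true, forward_credential=false, notify_manifest=true, purge_cache=false, seal_envelope=false, stow_gear=true, unfreeze_account=true, validate_permit=true, waive_disclosure=true); no atom is both obligatory and forbidden, so the set is consistent.

Consistent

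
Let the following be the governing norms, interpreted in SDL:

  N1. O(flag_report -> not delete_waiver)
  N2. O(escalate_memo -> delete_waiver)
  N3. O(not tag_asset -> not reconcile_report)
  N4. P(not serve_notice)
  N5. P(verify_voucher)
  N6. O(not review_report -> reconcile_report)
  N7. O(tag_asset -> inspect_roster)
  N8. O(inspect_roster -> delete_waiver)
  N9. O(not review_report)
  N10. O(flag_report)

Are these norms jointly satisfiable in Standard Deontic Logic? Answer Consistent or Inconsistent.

From premise 9 we have O(not review_report).
Premise 6 is O(not review_report -> reconcile_report); since O(not review_report), deontic closure gives O(reconcile_report).
Premise 3, O(not tag_asset -> not reconcile_report), contraposes to O(reconcile_report -> tag_asset); with O(reconcile_report) we get O(tag_asset).
With premise 7, O(tag_asset -> inspect_roster), the K-axiom yields O(inspect_roster).
Applying K to premise 8 (O(inspect_roster -> delete_waiver)) and O(inspect_roster) yields O(delete_waiver).
The contrapositive of premise 1 (O(flag_report -> not delete_waiver)) is O(delete_waiver -> not flag_report), and O(delete_waiver) is already established, so O(not flag_report).
But premise 10 directly asserts O(flag_report).
We now have both O(not flag_report) and O(flag_report) — flag_report is simultaneously obligatory and forbidden, violating the D-axiom.

Inconsistent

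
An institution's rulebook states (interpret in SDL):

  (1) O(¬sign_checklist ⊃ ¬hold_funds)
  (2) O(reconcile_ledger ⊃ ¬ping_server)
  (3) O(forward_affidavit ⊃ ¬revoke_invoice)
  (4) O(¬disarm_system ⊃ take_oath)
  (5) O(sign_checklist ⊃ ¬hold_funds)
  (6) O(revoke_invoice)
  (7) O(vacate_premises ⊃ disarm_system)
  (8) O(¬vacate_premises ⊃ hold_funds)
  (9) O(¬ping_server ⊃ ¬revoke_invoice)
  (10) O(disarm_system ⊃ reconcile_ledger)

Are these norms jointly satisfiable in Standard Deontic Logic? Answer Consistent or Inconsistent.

Inconsistent

Premises 5 and 1 cover both cases: O(sign_checklist ⊃ ¬hold_funds) and O(¬sign_checklist ⊃ ¬hold_funds). Since sign_checklist ∨ ¬sign_checklist is a tautology, O(¬hold_funds) follows.
Premise 8 is O(¬vacate_premises ⊃ hold_funds); contrapositively O(¬hold_funds ⊃ vacate_premises). Since O(¬hold_funds) holds, K gives O(vacate_premises).
With premise 7, O(vacate_premises ⊃ disarm_system), the K-axiom yields O(disarm_system).
Premise 10 is O(disarm_system ⊃ reconcile_ledger); since O(disarm_system), deontic closure gives O(reconcile_ledger).
Applying K to premise 2 (O(reconcile_ledger ⊃ ¬ping_server)) and O(reconcile_ledger) yields O(¬ping_server).
From O(¬ping_server) and premise 9, O(¬ping_server ⊃ ¬revoke_invoice), we obtain O(¬revoke_invoice).
Yet premise 6 states O(revoke_invoice).
We now have both O(¬revoke_invoice) and O(revoke_invoice) — revoke_invoice is simultaneously obligatory and forbidden, violating the D-axiom.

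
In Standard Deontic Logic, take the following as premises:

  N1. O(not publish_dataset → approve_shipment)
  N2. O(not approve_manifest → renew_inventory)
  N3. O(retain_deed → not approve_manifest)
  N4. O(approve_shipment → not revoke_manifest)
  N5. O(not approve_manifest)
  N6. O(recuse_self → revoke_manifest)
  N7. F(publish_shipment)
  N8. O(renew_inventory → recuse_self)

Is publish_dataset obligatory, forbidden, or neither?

Premise 5 gives O(not approve_manifest).
With premise 2, O(not approve_manifest → renew_inventory), the K-axiom yields O(renew_inventory).
Premise 8 is O(renew_inventory → recuse_self); since O(renew_inventory), deontic closure gives O(recuse_self).
Applying K to premise 6 (O(recuse_self → revoke_manifest)) and O(recuse_self) yields O(revoke_manifest).
The contrapositive of premise 4 (O(approve_shipment → not revoke_manifest)) is O(revoke_manifest → not approve_shipment), and O(revoke_manifest) is already established, so O(not approve_shipment).
The contrapositive of premise 1 (O(not publish_dataset → approve_shipment)) is O(not approve_shipment → publish_dataset), and O(not approve_shipment) is already established, so O(publish_dataset).
Premises 3, 7 do not contribute to this derivation.
Hence publish_dataset is obligatory.

Obligatory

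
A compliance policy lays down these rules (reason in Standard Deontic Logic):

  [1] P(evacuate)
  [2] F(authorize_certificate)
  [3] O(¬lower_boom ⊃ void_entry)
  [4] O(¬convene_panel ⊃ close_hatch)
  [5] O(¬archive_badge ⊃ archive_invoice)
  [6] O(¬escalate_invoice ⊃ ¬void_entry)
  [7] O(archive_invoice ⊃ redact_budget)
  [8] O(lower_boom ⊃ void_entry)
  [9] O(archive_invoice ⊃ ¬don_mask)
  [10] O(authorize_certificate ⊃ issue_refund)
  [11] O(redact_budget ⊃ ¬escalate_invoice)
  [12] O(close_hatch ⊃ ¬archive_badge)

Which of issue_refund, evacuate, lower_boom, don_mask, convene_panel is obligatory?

Premises 3 and 8 cover both cases: O(¬lower_boom ⊃ void_entry) and O(lower_boom ⊃ void_entry). Since ¬lower_boom ∨ lower_boom is a tautology, O(void_entry) follows.
The contrapositive of premise 6 (O(¬escalate_invoice ⊃ ¬void_entry)) is O(void_entry ⊃ escalate_invoice), and O(void_entry) is already established, so O(escalate_invoice).
Premise 11, O(redact_budget ⊃ ¬escalate_invoice), contraposes to O(escalate_invoice ⊃ ¬redact_budget); with O(escalate_invoice) we get O(¬redact_budget).
Premise 7, O(archive_invoice ⊃ redact_budget), contraposes to O(¬redact_budget ⊃ ¬archive_invoice); with O(¬redact_budget) we get O(¬archive_invoice).
The contrapositive of premise 5 (O(¬archive_badge ⊃ archive_invoice)) is O(¬archive_invoice ⊃ archive_badge), and O(¬archive_invoice) is already established, so O(archive_badge).
The contrapositive of premise 12 (O(close_hatch ⊃ ¬archive_badge)) is O(archive_badge ⊃ ¬close_hatch), and O(archive_badge) is already established, so O(¬close_hatch).
Premise 4 is O(¬convene_panel ⊃ close_hatch); contrapositively O(¬close_hatch ⊃ convene_panel). Since O(¬close_hatch) holds, K gives O(convene_panel).
So O(convene_panel) holds — convene_panel is obligatory. None of the other listed options is made obligatory by any chain of premises.

convene_panel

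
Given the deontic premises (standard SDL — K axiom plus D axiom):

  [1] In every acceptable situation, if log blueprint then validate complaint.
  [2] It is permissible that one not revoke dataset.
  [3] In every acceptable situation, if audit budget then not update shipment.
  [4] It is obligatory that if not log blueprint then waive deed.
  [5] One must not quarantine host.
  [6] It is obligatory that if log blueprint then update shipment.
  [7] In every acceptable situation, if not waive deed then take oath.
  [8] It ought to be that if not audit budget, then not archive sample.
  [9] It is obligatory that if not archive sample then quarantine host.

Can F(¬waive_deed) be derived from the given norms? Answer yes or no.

Premise 5, F(quarantine_host), is equivalent to O(¬quarantine_host).
Premise 9 is O(¬archive_sample → quarantine_host); contrapositively O(¬quarantine_host → archive_sample). Since O(¬quarantine_host) holds, K gives O(archive_sample).
Premise 8 is O(¬audit_budget → ¬archive_sample); contrapositively O(archive_sample → audit_budget). Since O(archive_sample) holds, K gives O(audit_budget).
From O(audit_budget) and premise 3, O(audit_budget → ¬update_shipment), we obtain O(¬update_shipment).
Premise 6, O(log_blueprint → update_shipment), contraposes to O(¬update_shipment → ¬log_blueprint); with O(¬update_shipment) we get O(¬log_blueprint).
Premise 4 is O(¬log_blueprint → waive_deed); since O(¬log_blueprint), deontic closure gives O(waive_deed).
Premises 1, 2, 7 do not contribute to this derivation.
So O(waive_deed) holds, i.e. F(¬waive_deed). The claim follows.

Yes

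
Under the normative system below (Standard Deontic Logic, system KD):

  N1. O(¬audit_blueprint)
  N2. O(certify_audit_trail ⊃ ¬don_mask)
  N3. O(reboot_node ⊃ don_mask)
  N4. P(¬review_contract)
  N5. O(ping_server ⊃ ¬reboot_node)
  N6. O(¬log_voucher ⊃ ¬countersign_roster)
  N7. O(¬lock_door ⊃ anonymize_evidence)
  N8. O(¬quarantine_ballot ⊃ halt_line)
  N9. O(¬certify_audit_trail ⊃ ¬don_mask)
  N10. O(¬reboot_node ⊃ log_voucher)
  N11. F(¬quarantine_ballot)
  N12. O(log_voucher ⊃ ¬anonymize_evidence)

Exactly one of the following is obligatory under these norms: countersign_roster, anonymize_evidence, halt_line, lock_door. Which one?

lock_door

By case analysis on ¬certify_audit_trail: premise 9 gives O(¬certify_audit_trail ⊃ ¬don_mask) and premise 2 gives O(certify_audit_trail ⊃ ¬don_mask), so O(¬don_mask) either way.
Premise 3, O(reboot_node ⊃ don_mask), contraposes to O(¬don_mask ⊃ ¬reboot_node); with O(¬don_mask) we get O(¬reboot_node).
Premise 10 is O(¬reboot_node ⊃ log_voucher); since O(¬reboot_node), deontic closure gives O(log_voucher).
Premise 12 is O(log_voucher ⊃ ¬anonymize_evidence); since O(log_voucher), deontic closure gives O(¬anonymize_evidence).
Premise 7, O(¬lock_door ⊃ anonymize_evidence), contraposes to O(¬anonymize_evidence ⊃ lock_door); with O(¬anonymize_evidence) we get O(lock_door).
So O(lock_door) holds — lock_door is obligatory. None of the other listed options is made obligatory by any chain of premises.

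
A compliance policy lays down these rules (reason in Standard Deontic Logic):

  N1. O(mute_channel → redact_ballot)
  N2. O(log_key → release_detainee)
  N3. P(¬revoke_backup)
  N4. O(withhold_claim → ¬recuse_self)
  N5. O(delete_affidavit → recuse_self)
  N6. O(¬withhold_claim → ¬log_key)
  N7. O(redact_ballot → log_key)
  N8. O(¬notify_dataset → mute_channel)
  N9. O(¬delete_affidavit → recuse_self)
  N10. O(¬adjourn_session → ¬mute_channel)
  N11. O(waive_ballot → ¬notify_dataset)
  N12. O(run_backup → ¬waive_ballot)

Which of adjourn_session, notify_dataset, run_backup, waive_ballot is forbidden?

waive_ballot

By case analysis on delete_affidavit: premise 5 gives O(delete_affidavit → recuse_self) and premise 9 gives O(¬delete_affidavit → recuse_self), so O(recuse_self) either way.
Premise 4, O(withhold_claim → ¬recuse_self), contraposes to O(recuse_self → ¬withhold_claim); with O(recuse_self) we get O(¬withhold_claim).
From O(¬withhold_claim) and premise 6, O(¬withhold_claim → ¬log_key), we obtain O(¬log_key).
Premise 7, O(redact_ballot → log_key), contraposes to O(¬log_key → ¬redact_ballot); with O(¬log_key) we get O(¬redact_ballot).
Premise 1, O(mute_channel → redact_ballot), contraposes to O(¬redact_ballot → ¬mute_channel); with O(¬redact_ballot) we get O(¬mute_channel).
Premise 8, O(¬notify_dataset → mute_channel), contraposes to O(¬mute_channel → notify_dataset); with O(¬mute_channel) we get O(notify_dataset).
Premise 11, O(waive_ballot → ¬notify_dataset), contraposes to O(notify_dataset → ¬waive_ballot); with O(notify_dataset) we get O(¬waive_ballot).
So O(¬waive_ballot) holds, i.e. waive_ballot is forbidden. None of the other listed options is forbidden under the premises.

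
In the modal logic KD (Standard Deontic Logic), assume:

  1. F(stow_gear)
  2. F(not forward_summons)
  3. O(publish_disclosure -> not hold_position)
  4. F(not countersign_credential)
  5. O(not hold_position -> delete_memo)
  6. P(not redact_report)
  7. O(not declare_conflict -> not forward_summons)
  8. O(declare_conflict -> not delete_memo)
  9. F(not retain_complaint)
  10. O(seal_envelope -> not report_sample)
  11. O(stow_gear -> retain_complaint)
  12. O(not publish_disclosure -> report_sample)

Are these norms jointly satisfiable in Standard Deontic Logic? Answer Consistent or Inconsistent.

Premise 11 is O(stow_gear -> retain_complaint); even if O(retain_complaint) held, inferring O(stow_gear) would be affirming the consequent — invalid.
So O(stow_gear) is not derivable, and the apparent clash with O(not stow_gear) does not arise.
A world satisfying every obligation exists (e.g. countersign_credential=true, declare_conflict=true, delete_memo=false, forward_summons=true, hold_position=true, publish_disclosure=false, redact_report=false, report_sample=true, retain_complaint=true, seal_envelope=false, stow_gear=false); no atom is both obligatory and forbidden, so the set is consistent.

Consistent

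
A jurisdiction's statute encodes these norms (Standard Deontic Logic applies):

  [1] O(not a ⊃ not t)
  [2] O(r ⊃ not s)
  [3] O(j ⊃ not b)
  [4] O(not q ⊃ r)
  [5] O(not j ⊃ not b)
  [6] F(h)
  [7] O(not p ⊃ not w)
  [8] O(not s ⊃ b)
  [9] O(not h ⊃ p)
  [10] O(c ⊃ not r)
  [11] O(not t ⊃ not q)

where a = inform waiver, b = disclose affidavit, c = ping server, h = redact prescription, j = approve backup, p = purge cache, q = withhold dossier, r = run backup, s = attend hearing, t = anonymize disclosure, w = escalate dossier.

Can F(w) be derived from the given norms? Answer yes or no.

Premise 7 is O(not p ⊃ not w), but O(not p) is not derivable from the premises, so it does not yield O(not w).
No other premise forces O(not w). An ideal world satisfying every premise can still have w true, so F(w) is not derivable.

No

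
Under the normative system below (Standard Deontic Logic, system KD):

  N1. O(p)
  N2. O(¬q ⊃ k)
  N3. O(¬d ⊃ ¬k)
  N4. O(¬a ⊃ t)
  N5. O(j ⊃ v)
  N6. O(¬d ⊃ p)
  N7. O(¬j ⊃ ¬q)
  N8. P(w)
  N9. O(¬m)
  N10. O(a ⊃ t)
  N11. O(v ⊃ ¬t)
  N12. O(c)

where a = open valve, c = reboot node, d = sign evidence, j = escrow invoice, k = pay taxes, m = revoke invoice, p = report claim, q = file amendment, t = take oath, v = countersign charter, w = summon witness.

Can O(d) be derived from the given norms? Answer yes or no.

By case analysis on a: premise 10 gives O(a ⊃ t) and premise 4 gives O(¬a ⊃ t), so O(t) either way.
The contrapositive of premise 11 (O(v ⊃ ¬t)) is O(t ⊃ ¬v), and O(t) is already established, so O(¬v).
Premise 5, O(j ⊃ v), contraposes to O(¬v ⊃ ¬j); with O(¬v) we get O(¬j).
From O(¬j) and premise 7, O(¬j ⊃ ¬q), we obtain O(¬q).
Applying K to premise 2 (O(¬q ⊃ k)) and O(¬q) yields O(k).
Premise 3, O(¬d ⊃ ¬k), contraposes to O(k ⊃ d); with O(k) we get O(d).
Premises 1, 6, 8, 9, 12 do not contribute to this derivation.
So O(d) follows.

Yes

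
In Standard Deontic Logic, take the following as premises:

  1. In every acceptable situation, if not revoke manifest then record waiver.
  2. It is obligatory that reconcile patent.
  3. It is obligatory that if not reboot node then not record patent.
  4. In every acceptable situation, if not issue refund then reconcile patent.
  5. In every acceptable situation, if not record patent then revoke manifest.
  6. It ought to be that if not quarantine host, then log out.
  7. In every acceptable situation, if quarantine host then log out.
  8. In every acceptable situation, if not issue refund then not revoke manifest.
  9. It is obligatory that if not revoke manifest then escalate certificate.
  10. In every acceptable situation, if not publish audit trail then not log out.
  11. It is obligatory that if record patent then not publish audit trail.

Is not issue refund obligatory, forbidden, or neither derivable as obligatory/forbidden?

By case analysis on ¬quarantine_host: premise 6 gives O(¬quarantine_host → log_out) and premise 7 gives O(quarantine_host → log_out), so O(log_out) either way.
The contrapositive of premise 10 (O(¬publish_audit_trail → ¬log_out)) is O(log_out → publish_audit_trail), and O(log_out) is already established, so O(publish_audit_trail).
The contrapositive of premise 11 (O(record_patent → ¬publish_audit_trail)) is O(publish_audit_trail → ¬record_patent), and O(publish_audit_trail) is already established, so O(¬record_patent).
Applying K to premise 5 (O(¬record_patent → revoke_manifest)) and O(¬record_patent) yields O(revoke_manifest).
Premise 8, O(¬issue_refund → ¬revoke_manifest), contraposes to O(revoke_manifest → issue_refund); with O(revoke_manifest) we get O(issue_refund).
Premises 1, 2, 3, 4, 9 do not contribute to this derivation.
Thus O(issue_refund), which is F(¬issue_refund): ¬issue_refund is forbidden.

Forbidden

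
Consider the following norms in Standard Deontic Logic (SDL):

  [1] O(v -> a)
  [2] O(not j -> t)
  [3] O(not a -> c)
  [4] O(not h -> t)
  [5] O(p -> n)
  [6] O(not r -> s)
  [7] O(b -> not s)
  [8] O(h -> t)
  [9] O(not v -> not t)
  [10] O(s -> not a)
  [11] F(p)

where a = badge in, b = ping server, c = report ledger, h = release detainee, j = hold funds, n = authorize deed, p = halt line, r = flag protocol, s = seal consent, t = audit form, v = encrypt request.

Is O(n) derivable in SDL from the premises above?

No

Premise 5 is O(p -> n), but O(p) is not derivable from the premises, so it does not yield O(n).
No other premise forces O(n). An ideal world satisfying every premise can still have n false, so O(n) is not derivable.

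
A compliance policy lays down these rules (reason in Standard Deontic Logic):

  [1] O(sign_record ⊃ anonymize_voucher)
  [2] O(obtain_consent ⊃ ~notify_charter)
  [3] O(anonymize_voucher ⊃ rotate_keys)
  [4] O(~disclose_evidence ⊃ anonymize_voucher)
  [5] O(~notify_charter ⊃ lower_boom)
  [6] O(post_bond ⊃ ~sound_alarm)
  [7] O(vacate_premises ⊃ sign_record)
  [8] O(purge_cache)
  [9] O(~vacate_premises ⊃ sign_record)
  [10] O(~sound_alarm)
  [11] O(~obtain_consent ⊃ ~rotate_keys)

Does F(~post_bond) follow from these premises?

Premise 6 is O(post_bond ⊃ ~sound_alarm); even if O(~sound_alarm) held, inferring O(post_bond) would be affirming the consequent — invalid.
No other premise forces O(post_bond). An ideal world satisfying every premise can still have ~post_bond true, so F(~post_bond) is not derivable.

No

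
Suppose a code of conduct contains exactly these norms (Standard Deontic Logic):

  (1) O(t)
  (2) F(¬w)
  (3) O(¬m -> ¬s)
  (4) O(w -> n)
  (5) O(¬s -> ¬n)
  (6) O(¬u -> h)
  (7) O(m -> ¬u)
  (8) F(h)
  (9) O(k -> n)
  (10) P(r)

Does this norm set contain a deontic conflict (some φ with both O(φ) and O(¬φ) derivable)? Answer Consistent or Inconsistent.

Premise 2 is F(¬w), i.e. O(w).
With premise 4, O(w -> n), the K-axiom yields O(n).
The contrapositive of premise 5 (O(¬s -> ¬n)) is O(n -> s), and O(n) is already established, so O(s).
Premise 3 is O(¬m -> ¬s); contrapositively O(s -> m). Since O(s) holds, K gives O(m).
Applying K to premise 7 (O(m -> ¬u)) and O(m) yields O(¬u).
With premise 6, O(¬u -> h), the K-axiom yields O(h).
However, F(h) at premise 8 amounts to O(¬h).
We now have both O(h) and O(¬h) — h is simultaneously obligatory and forbidden, violating the D-axiom.

Inconsistent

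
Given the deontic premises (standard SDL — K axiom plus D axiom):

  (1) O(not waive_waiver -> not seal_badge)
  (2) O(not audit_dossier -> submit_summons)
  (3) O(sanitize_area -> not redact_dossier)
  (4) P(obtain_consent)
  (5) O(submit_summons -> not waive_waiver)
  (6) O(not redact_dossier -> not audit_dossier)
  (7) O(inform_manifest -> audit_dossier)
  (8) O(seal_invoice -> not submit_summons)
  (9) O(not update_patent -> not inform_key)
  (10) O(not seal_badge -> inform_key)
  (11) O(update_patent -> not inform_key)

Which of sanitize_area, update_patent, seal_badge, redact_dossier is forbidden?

Premises 11 and 9 are O(update_patent -> not inform_key) and O(not update_patent -> not inform_key); every ideal world satisfies update_patent or not update_patent, so in either case not inform_key holds — hence O(not inform_key).
The contrapositive of premise 10 (O(not seal_badge -> inform_key)) is O(not inform_key -> seal_badge), and O(not inform_key) is already established, so O(seal_badge).
Premise 1 is O(not waive_waiver -> not seal_badge); contrapositively O(seal_badge -> waive_waiver). Since O(seal_badge) holds, K gives O(waive_waiver).
The contrapositive of premise 5 (O(submit_summons -> not waive_waiver)) is O(waive_waiver -> not submit_summons), and O(waive_waiver) is already established, so O(not submit_summons).
The contrapositive of premise 2 (O(not audit_dossier -> submit_summons)) is O(not submit_summons -> audit_dossier), and O(not submit_summons) is already established, so O(audit_dossier).
Premise 6, O(not redact_dossier -> not audit_dossier), contraposes to O(audit_dossier -> redact_dossier); with O(audit_dossier) we get O(redact_dossier).
Premise 3 is O(sanitize_area -> not redact_dossier); contrapositively O(redact_dossier -> not sanitize_area). Since O(redact_dossier) holds, K gives O(not sanitize_area).
So O(not sanitize_area) holds, i.e. sanitize_area is forbidden. None of the other listed options is forbidden under the premises.

sanitize_area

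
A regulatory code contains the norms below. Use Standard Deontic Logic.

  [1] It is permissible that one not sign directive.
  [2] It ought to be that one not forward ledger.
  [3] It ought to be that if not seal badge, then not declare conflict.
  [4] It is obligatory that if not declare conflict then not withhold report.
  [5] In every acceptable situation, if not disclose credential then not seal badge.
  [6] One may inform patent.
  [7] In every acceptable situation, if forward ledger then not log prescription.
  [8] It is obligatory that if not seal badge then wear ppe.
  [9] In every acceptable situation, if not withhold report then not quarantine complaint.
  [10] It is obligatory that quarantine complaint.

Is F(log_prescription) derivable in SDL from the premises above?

No

Premise 7 is O(forward_ledger → ¬log_prescription), but O(forward_ledger) is not derivable from the premises, so it does not yield O(¬log_prescription).
No other premise forces O(¬log_prescription). An ideal world satisfying every premise can still have log_prescription true, so F(log_prescription) is not derivable.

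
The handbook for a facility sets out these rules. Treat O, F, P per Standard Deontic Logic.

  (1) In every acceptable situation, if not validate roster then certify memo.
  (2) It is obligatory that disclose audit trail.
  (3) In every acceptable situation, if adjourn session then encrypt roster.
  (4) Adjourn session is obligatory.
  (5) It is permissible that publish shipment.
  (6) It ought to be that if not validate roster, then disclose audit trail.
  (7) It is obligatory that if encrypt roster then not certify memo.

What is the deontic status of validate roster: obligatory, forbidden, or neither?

Premise 4 states O(adjourn_session) outright.
From O(adjourn_session) and premise 3, O(adjourn_session → encrypt_roster), we obtain O(encrypt_roster).
Premise 7 is O(encrypt_roster → ¬certify_memo); since O(encrypt_roster), deontic closure gives O(¬certify_memo).
Premise 1 is O(¬validate_roster → certify_memo); contrapositively O(¬certify_memo → validate_roster). Since O(¬certify_memo) holds, K gives O(validate_roster).
Premises 2, 5, 6 do not contribute to this derivation.
Hence validate_roster is obligatory.

Obligatory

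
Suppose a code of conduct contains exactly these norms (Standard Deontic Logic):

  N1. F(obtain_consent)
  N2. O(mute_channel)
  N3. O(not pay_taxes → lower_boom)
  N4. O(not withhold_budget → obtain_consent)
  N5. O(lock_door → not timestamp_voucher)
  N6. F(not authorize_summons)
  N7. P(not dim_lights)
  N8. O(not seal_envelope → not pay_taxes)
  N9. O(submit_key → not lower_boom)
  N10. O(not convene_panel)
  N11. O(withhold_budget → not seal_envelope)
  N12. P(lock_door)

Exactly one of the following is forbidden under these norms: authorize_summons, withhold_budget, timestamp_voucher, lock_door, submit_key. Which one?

F(obtain_consent) at premise 1 means O(not obtain_consent).
Premise 4, O(not withhold_budget → obtain_consent), contraposes to O(not obtain_consent → withhold_budget); with O(not obtain_consent) we get O(withhold_budget).
Premise 11 is O(withhold_budget → not seal_envelope); since O(withhold_budget), deontic closure gives O(not seal_envelope).
Applying K to premise 8 (O(not seal_envelope → not pay_taxes)) and O(not seal_envelope) yields O(not pay_taxes).
Applying K to premise 3 (O(not pay_taxes → lower_boom)) and O(not pay_taxes) yields O(lower_boom).
Premise 9 is O(submit_key → not lower_boom); contrapositively O(lower_boom → not submit_key). Since O(lower_boom) holds, K gives O(not submit_key).
So O(not submit_key) holds, i.e. submit_key is forbidden. None of the other listed options is forbidden under the premises.

submit_key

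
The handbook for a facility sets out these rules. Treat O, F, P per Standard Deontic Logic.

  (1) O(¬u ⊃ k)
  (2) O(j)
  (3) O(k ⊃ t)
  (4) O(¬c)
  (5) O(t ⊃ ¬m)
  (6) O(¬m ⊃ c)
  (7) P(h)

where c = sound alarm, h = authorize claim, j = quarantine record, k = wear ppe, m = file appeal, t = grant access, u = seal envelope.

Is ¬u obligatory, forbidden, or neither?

Forbidden

Premise 4 gives O(¬c).
Premise 6, O(¬m ⊃ c), contraposes to O(¬c ⊃ m); with O(¬c) we get O(m).
The contrapositive of premise 5 (O(t ⊃ ¬m)) is O(m ⊃ ¬t), and O(m) is already established, so O(¬t).
Premise 3, O(k ⊃ t), contraposes to O(¬t ⊃ ¬k); with O(¬t) we get O(¬k).
Premise 1 is O(¬u ⊃ k); contrapositively O(¬k ⊃ u). Since O(¬k) holds, K gives O(u).
Premises 2, 7 do not contribute to this derivation.
Thus O(u), which is F(¬u): ¬u is forbidden.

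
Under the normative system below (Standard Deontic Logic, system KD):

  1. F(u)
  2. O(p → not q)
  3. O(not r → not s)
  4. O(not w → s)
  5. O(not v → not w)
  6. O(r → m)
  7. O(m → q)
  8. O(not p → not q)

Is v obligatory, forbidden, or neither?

Obligatory

Premises 8 and 2 cover both cases: O(not p → not q) and O(p → not q). Since not p ∨ p is a tautology, O(not q) follows.
The contrapositive of premise 7 (O(m → q)) is O(not q → not m), and O(not q) is already established, so O(not m).
Premise 6 is O(r → m); contrapositively O(not m → not r). Since O(not m) holds, K gives O(not r).
With premise 3, O(not r → not s), the K-axiom yields O(not s).
Premise 4 is O(not w → s); contrapositively O(not s → w). Since O(not s) holds, K gives O(w).
Premise 5, O(not v → not w), contraposes to O(w → v); with O(w) we get O(v).
Premise 1 does not contribute to this derivation.
Hence v is obligatory.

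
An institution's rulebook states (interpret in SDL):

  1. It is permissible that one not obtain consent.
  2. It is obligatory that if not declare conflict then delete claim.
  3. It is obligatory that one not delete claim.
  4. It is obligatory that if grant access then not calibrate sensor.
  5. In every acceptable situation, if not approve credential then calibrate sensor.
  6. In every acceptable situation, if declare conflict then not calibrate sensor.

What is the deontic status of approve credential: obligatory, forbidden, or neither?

Premise 3 gives O(¬delete_claim).
The contrapositive of premise 2 (O(¬declare_conflict → delete_claim)) is O(¬delete_claim → declare_conflict), and O(¬delete_claim) is already established, so O(declare_conflict).
Premise 6 is O(declare_conflict → ¬calibrate_sensor); since O(declare_conflict), deontic closure gives O(¬calibrate_sensor).
Premise 5, O(¬approve_credential → calibrate_sensor), contraposes to O(¬calibrate_sensor → approve_credential); with O(¬calibrate_sensor) we get O(approve_credential).
Premises 1, 4 do not contribute to this derivation.
Hence approve_credential is obligatory.

Obligatory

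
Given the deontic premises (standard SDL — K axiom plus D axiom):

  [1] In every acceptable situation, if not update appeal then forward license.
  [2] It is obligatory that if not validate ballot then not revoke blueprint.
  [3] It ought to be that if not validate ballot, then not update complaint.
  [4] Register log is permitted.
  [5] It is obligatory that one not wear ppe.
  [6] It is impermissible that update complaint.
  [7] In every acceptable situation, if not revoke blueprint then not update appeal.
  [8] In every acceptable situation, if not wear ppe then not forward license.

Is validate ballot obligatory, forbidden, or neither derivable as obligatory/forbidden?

Obligatory

Premise 5 states O(¬wear_ppe) outright.
With premise 8, O(¬wear_ppe → ¬forward_license), the K-axiom yields O(¬forward_license).
The contrapositive of premise 1 (O(¬update_appeal → forward_license)) is O(¬forward_license → update_appeal), and O(¬forward_license) is already established, so O(update_appeal).
Premise 7 is O(¬revoke_blueprint → ¬update_appeal); contrapositively O(update_appeal → revoke_blueprint). Since O(update_appeal) holds, K gives O(revoke_blueprint).
The contrapositive of premise 2 (O(¬validate_ballot → ¬revoke_blueprint)) is O(revoke_blueprint → validate_ballot), and O(revoke_blueprint) is already established, so O(validate_ballot).
Premises 3, 4, 6 do not contribute to this derivation.
Hence validate_ballot is obligatory.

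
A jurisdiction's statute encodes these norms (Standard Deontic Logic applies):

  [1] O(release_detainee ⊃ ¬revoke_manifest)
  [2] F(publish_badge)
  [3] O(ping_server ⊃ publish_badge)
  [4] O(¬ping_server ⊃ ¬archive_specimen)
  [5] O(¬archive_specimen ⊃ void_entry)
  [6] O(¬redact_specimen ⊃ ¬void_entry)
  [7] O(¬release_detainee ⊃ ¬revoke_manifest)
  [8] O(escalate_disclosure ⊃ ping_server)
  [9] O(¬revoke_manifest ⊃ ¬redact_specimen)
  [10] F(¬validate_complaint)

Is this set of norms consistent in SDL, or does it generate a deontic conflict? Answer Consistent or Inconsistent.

Inconsistent

Premises 7 and 1 are O(¬release_detainee ⊃ ¬revoke_manifest) and O(release_detainee ⊃ ¬revoke_manifest); every ideal world satisfies ¬release_detainee or release_detainee, so in either case ¬revoke_manifest holds — hence O(¬revoke_manifest).
With premise 9, O(¬revoke_manifest ⊃ ¬redact_specimen), the K-axiom yields O(¬redact_specimen).
Premise 6 is O(¬redact_specimen ⊃ ¬void_entry); since O(¬redact_specimen), deontic closure gives O(¬void_entry).
The contrapositive of premise 5 (O(¬archive_specimen ⊃ void_entry)) is O(¬void_entry ⊃ archive_specimen), and O(¬void_entry) is already established, so O(archive_specimen).
The contrapositive of premise 4 (O(¬ping_server ⊃ ¬archive_specimen)) is O(archive_specimen ⊃ ping_server), and O(archive_specimen) is already established, so O(ping_server).
Applying K to premise 3 (O(ping_server ⊃ publish_badge)) and O(ping_server) yields O(publish_badge).
Yet premise 2 is F(publish_badge), i.e. O(¬publish_badge).
We now have both O(publish_badge) and O(¬publish_badge) — publish_badge is simultaneously obligatory and forbidden, violating the D-axiom.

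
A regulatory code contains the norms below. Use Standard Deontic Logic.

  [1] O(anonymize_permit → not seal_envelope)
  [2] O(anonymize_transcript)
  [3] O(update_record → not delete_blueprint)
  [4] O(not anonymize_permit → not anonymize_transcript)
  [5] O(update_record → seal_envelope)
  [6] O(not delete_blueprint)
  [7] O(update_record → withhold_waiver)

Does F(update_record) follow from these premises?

Yes

Premise 2 gives O(anonymize_transcript).
Premise 4 is O(not anonymize_permit → not anonymize_transcript); contrapositively O(anonymize_transcript → anonymize_permit). Since O(anonymize_transcript) holds, K gives O(anonymize_permit).
Premise 1 is O(anonymize_permit → not seal_envelope); since O(anonymize_permit), deontic closure gives O(not seal_envelope).
The contrapositive of premise 5 (O(update_record → seal_envelope)) is O(not seal_envelope → not update_record), and O(not seal_envelope) is already established, so O(not update_record).
Premises 3, 6, 7 do not contribute to this derivation.
So O(not update_record) holds, i.e. F(update_record). The claim follows.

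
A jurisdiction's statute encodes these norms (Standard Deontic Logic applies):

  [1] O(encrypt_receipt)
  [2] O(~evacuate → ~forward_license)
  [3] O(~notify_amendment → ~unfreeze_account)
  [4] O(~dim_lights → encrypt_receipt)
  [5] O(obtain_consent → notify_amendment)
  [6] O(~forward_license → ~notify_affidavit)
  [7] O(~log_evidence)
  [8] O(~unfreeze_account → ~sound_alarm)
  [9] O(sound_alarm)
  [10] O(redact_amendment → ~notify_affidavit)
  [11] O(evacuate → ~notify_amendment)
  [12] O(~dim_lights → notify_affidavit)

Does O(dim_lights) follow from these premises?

Premise 9 states O(sound_alarm) outright.
Premise 8, O(~unfreeze_account → ~sound_alarm), contraposes to O(sound_alarm → unfreeze_account); with O(sound_alarm) we get O(unfreeze_account).
The contrapositive of premise 3 (O(~notify_amendment → ~unfreeze_account)) is O(unfreeze_account → notify_amendment), and O(unfreeze_account) is already established, so O(notify_amendment).
Premise 11 is O(evacuate → ~notify_amendment); contrapositively O(notify_amendment → ~evacuate). Since O(notify_amendment) holds, K gives O(~evacuate).
Applying K to premise 2 (O(~evacuate → ~forward_license)) and O(~evacuate) yields O(~forward_license).
From O(~forward_license) and premise 6, O(~forward_license → ~notify_affidavit), we obtain O(~notify_affidavit).
Premise 12, O(~dim_lights → notify_affidavit), contraposes to O(~notify_affidavit → dim_lights); with O(~notify_affidavit) we get O(dim_lights).
Premises 1, 4, 5, 7, 10 do not contribute to this derivation.
So O(dim_lights) follows.

Yes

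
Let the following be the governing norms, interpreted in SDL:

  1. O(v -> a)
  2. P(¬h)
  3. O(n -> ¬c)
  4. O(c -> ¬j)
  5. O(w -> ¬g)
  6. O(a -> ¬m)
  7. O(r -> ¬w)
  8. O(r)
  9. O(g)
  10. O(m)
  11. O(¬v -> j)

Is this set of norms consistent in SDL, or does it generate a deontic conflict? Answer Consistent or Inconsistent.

Premise 5 is O(w -> ¬g), but O(w) is not derivable from the premises, so it does not yield O(¬g).
So O(¬g) is not derivable, and the apparent clash with O(g) does not arise.
A world satisfying every obligation exists (e.g. a=false, c=false, g=true, h=false, j=true, m=true, n=false, r=true, v=false, w=false); no atom is both obligatory and forbidden, so the set is consistent.

Consistent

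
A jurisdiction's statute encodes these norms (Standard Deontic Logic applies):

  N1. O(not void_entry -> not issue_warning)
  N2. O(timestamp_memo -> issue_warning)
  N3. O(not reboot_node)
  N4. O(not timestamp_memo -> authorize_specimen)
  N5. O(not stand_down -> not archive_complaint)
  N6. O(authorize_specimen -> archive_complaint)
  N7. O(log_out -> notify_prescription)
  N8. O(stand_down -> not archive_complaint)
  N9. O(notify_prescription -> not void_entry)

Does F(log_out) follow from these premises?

Yes

By case analysis on stand_down: premise 8 gives O(stand_down -> not archive_complaint) and premise 5 gives O(not stand_down -> not archive_complaint), so O(not archive_complaint) either way.
Premise 6 is O(authorize_specimen -> archive_complaint); contrapositively O(not archive_complaint -> not authorize_specimen). Since O(not archive_complaint) holds, K gives O(not authorize_specimen).
Premise 4 is O(not timestamp_memo -> authorize_specimen); contrapositively O(not authorize_specimen -> timestamp_memo). Since O(not authorize_specimen) holds, K gives O(timestamp_memo).
From O(timestamp_memo) and premise 2, O(timestamp_memo -> issue_warning), we obtain O(issue_warning).
Premise 1, O(not void_entry -> not issue_warning), contraposes to O(issue_warning -> void_entry); with O(issue_warning) we get O(void_entry).
Premise 9 is O(notify_prescription -> not void_entry); contrapositively O(void_entry -> not notify_prescription). Since O(void_entry) holds, K gives O(not notify_prescription).
Premise 7, O(log_out -> notify_prescription), contraposes to O(not notify_prescription -> not log_out); with O(not notify_prescription) we get O(not log_out).
Premise 3 does not contribute to this derivation.
So O(not log_out) holds, i.e. F(log_out). The claim follows.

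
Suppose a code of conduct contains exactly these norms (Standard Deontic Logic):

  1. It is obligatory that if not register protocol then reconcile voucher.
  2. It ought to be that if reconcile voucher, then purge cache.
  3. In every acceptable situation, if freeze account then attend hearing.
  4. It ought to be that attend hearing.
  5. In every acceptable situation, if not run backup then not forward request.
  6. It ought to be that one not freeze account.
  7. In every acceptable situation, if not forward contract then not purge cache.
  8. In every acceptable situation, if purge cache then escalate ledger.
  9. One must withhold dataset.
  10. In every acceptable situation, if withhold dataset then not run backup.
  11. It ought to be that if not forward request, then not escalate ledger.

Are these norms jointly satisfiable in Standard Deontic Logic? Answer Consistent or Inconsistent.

Consistent

Premise 3 is O(freeze_account → attend_hearing); even if O(attend_hearing) held, inferring O(freeze_account) would be affirming the consequent — invalid.
So O(freeze_account) is not derivable, and the apparent clash with O(¬freeze_account) does not arise.
A world satisfying every obligation exists (e.g. attend_hearing=true, escalate_ledger=false, forward_contract=false, forward_request=false, freeze_account=false, purge_cache=false, reconcile_voucher=false, register_protocol=true, run_backup=false, withhold_dataset=true); no atom is both obligatory and forbidden, so the set is consistent.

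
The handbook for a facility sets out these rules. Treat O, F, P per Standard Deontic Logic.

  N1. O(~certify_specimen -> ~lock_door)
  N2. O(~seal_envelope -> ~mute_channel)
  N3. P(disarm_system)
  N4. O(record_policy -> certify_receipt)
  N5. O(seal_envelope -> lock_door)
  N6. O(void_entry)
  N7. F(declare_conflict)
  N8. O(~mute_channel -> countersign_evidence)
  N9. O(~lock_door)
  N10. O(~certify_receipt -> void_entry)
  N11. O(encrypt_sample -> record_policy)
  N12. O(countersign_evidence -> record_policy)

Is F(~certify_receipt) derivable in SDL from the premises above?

Premise 9 states O(~lock_door) outright.
Premise 5 is O(seal_envelope -> lock_door); contrapositively O(~lock_door -> ~seal_envelope). Since O(~lock_door) holds, K gives O(~seal_envelope).
Premise 2 is O(~seal_envelope -> ~mute_channel); since O(~seal_envelope), deontic closure gives O(~mute_channel).
With premise 8, O(~mute_channel -> countersign_evidence), the K-axiom yields O(countersign_evidence).
From O(countersign_evidence) and premise 12, O(countersign_evidence -> record_policy), we obtain O(record_policy).
From O(record_policy) and premise 4, O(record_policy -> certify_receipt), we obtain O(certify_receipt).
Premises 1, 3, 6, 7, 10, 11 do not contribute to this derivation.
So O(certify_receipt) holds, i.e. F(~certify_receipt). The claim follows.

Yes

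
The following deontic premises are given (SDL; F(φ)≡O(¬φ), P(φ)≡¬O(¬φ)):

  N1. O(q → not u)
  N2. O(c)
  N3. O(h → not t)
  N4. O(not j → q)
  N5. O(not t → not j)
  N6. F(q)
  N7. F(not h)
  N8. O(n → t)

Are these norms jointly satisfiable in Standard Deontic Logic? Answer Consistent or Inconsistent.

Inconsistent

F(q) at premise 6 means O(not q).
Premise 4, O(not j → q), contraposes to O(not q → j); with O(not q) we get O(j).
Premise 5, O(not t → not j), contraposes to O(j → t); with O(j) we get O(t).
The contrapositive of premise 3 (O(h → not t)) is O(t → not h), and O(t) is already established, so O(not h).
But premise 7, F(not h), means O(h).
We now have both O(not h) and O(h) — h is simultaneously obligatory and forbidden, violating the D-axiom.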